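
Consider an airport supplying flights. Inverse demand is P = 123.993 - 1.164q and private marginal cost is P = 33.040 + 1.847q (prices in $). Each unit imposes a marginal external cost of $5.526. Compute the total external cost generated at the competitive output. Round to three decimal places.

$166.923

Market equilibrium (private): 33.040 + 1.847q = 123.993 - 1.164q → q_m = 30.2069.
Total external cost = MEC × q_m = 5.526 × 30.2069 = 166.9233.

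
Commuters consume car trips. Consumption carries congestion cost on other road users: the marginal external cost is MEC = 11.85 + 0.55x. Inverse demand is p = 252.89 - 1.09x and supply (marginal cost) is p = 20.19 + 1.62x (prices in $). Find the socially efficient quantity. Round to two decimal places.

x* = 67.75

Social marginal benefit = demand − MEC = 241.04 - 1.64x.
Set SMB = MC: 241.04 - 1.64x = 20.19 + 1.62x → x* = 67.7454.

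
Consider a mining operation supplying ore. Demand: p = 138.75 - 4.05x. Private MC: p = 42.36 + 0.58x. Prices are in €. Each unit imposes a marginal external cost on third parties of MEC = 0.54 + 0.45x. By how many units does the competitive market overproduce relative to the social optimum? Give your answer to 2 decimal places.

1.95 units

Market equilibrium (private): 42.36 + 0.58x = 138.75 - 4.05x → x_m = 20.8186.
Social marginal cost = private MC + MEC = 42.90 + 1.03x.
Set SMC = demand: 42.90 + 1.03x = 138.75 - 4.05x → x* = 18.8681.
Gap = |20.8186 − 18.8681| = 1.9505.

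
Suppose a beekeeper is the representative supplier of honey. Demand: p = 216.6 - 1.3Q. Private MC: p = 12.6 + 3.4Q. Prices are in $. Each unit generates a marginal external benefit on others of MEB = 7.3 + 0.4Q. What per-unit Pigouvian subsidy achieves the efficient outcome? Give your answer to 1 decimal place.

Social marginal cost = private MC − MEB = 5.3 + 3.0Q.
Set SMC = demand: 5.3 + 3.0Q = 216.6 - 1.3Q → Q* = 49.1395.
The Pigouvian subsidy equals MEB at Q*: 7.3 + 0.4×49.1395 = 26.9558.

subsidy = $27.0 per unit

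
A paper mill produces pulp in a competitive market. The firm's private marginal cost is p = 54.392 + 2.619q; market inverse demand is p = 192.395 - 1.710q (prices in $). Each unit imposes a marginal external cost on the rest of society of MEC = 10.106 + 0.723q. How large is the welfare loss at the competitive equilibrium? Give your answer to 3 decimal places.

Market equilibrium (private): 54.392 + 2.619q = 192.395 - 1.710q → q_m = 31.8787.
Social marginal cost = private MC + MEC = 64.498 + 3.342q.
Set SMC = demand: 64.498 + 3.342q = 192.395 - 1.710q → q* = 25.3161.
Between q* and q_m the wedge SMC − demand runs linearly from 0 to MEC(q_m), so the loss is a triangle.
DWL = ½ × 6.5626 × 33.1543 = 108.7892.

DWL = $108.789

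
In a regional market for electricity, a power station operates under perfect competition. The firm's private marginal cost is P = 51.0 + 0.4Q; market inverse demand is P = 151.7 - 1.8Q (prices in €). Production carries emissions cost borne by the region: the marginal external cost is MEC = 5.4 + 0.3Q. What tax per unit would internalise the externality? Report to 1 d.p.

tax = €16.8 per unit

Social marginal cost = private MC + MEC = 56.4 + 0.7Q.
Set SMC = demand: 56.4 + 0.7Q = 151.7 - 1.8Q → Q* = 38.1200.
The Pigouvian tax equals MEC at Q*: 5.4 + 0.3×38.1200 = 16.8360.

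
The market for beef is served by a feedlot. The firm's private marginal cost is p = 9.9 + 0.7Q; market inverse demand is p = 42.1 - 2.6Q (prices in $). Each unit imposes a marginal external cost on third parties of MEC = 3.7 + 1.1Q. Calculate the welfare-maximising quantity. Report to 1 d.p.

Q* = 6.5

Social marginal cost = private MC + MEC = 13.6 + 1.8Q.
Set SMC = demand: 13.6 + 1.8Q = 42.1 - 2.6Q → Q* = 6.4773.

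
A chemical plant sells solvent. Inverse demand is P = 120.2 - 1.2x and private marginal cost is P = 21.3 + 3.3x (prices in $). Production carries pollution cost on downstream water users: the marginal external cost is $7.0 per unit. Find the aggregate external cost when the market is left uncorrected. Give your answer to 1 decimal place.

Market equilibrium (private): 21.3 + 3.3x = 120.2 - 1.2x → x_m = 21.9778.
Total external cost = MEC × x_m = 7.0 × 21.9778 = 153.8446.

$153.8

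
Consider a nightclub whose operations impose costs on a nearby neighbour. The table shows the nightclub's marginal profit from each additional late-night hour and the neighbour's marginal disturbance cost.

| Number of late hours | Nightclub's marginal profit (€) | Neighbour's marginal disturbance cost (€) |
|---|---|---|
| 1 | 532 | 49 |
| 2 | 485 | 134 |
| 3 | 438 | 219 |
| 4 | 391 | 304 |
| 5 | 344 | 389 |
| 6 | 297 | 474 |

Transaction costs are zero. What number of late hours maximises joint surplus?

4

Bargaining reaches the level where marginal profit last exceeds marginal disturbance cost.
That holds through level 4 (391 ≥ 304) but not at 5 (344 < 389).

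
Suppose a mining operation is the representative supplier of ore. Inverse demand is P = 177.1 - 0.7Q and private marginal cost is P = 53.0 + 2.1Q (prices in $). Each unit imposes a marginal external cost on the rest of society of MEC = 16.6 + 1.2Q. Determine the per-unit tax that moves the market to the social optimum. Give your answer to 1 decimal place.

Social marginal cost = private MC + MEC = 69.6 + 3.3Q.
Set SMC = demand: 69.6 + 3.3Q = 177.1 - 0.7Q → Q* = 26.8750.
The Pigouvian tax equals MEC at Q*: 16.6 + 1.2×26.8750 = 48.8500.

tax = $48.9 per unit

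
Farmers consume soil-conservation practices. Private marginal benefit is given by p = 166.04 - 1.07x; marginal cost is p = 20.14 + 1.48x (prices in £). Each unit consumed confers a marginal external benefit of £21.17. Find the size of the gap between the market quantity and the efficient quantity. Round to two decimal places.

8.30 units

Market equilibrium (private): 20.14 + 1.48x = 166.04 - 1.07x → x_m = 57.2157.
Social marginal benefit = demand + MEB = 187.21 - 1.07x.
Set SMB = MC: 187.21 - 1.07x = 20.14 + 1.48x → x* = 65.5176.
Gap = |57.2157 − 65.5176| = 8.3019.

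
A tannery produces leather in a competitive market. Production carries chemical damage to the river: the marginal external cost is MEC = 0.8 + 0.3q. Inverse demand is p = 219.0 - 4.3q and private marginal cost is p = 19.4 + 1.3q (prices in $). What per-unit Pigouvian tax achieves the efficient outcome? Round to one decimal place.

tax = $10.9 per unit

Social marginal cost = private MC + MEC = 20.2 + 1.6q.
Set SMC = demand: 20.2 + 1.6q = 219.0 - 4.3q → q* = 33.6949.
The Pigouvian tax equals MEC at q*: 0.8 + 0.3×33.6949 = 10.9085.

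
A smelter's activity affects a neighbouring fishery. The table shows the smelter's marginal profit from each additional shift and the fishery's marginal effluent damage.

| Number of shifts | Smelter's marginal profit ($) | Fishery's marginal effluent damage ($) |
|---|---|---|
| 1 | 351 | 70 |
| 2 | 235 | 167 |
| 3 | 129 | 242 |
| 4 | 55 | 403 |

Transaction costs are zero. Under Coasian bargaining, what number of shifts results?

2

Bargaining reaches the level where marginal profit last exceeds marginal effluent damage.
That holds through level 2 (235 ≥ 167) but not at 3 (129 < 242).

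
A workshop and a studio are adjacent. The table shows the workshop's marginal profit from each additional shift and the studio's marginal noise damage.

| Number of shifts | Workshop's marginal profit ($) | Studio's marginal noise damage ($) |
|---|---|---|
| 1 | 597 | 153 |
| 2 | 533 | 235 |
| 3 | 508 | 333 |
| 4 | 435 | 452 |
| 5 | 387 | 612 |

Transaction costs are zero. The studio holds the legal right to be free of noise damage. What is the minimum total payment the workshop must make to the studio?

$721

Efficient level: marginal profit ≥ marginal noise damage through level 3, so k* = 3.
With the studio holding the right, the workshop must at least compensate total damage at k*: 153 + 235 + 333 = 721.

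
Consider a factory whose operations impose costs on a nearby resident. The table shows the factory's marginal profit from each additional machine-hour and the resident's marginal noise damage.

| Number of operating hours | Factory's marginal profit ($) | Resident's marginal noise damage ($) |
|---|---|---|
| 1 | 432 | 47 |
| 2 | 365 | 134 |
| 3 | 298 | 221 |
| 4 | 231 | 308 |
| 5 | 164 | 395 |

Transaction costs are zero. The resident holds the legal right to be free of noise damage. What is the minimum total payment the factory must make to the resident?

Efficient level: marginal profit ≥ marginal noise damage through level 3, so k* = 3.
With the resident holding the right, the factory must at least compensate total damage at k*: 47 + 134 + 221 = 402.

$402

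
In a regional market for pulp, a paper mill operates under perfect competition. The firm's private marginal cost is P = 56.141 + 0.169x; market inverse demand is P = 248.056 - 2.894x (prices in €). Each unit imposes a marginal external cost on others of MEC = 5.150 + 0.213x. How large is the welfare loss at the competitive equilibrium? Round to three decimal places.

Market equilibrium (private): 56.141 + 0.169x = 248.056 - 2.894x → x_m = 62.6559.
Social marginal cost = private MC + MEC = 61.291 + 0.382x.
Set SMC = demand: 61.291 + 0.382x = 248.056 - 2.894x → x* = 57.0101.
Between x* and x_m the wedge SMC − demand runs linearly from 0 to MEC(x_m), so the loss is a triangle.
DWL = ½ × 5.6458 × 18.4957 = 52.2115.

DWL = €52.212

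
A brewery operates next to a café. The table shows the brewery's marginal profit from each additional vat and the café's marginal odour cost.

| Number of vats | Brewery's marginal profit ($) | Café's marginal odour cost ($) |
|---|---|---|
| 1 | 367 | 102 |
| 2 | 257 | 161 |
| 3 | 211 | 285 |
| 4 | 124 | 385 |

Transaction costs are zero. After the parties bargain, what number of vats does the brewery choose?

2

Bargaining reaches the level where marginal profit last exceeds marginal odour cost.
That holds through level 2 (257 ≥ 161) but not at 3 (211 < 285).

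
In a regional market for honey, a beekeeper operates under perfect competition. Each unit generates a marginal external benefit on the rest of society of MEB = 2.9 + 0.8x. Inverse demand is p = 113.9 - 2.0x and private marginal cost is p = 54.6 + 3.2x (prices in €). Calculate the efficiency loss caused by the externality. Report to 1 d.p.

DWL = €16.4

Market equilibrium (private): 54.6 + 3.2x = 113.9 - 2.0x → x_m = 11.4038.
Social marginal cost = private MC − MEB = 51.7 + 2.4x.
Set SMC = demand: 51.7 + 2.4x = 113.9 - 2.0x → x* = 14.1364.
The loss is the area between SMC and demand from x* to x_m; with linear curves that's a triangle of height MEB(x_m).
DWL = ½ × 2.7326 × 12.0231 = 16.4272.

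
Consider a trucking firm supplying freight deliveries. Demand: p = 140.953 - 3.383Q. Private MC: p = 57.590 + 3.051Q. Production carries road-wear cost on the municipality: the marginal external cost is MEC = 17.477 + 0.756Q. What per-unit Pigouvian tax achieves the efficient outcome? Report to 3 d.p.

Social marginal cost = private MC + MEC = 75.067 + 3.807Q.
Set SMC = demand: 75.067 + 3.807Q = 140.953 - 3.383Q → Q* = 9.1636.
The Pigouvian tax equals MEC at Q*: 17.477 + 0.756×9.1636 = 24.4047.

tax = 24.405 per unit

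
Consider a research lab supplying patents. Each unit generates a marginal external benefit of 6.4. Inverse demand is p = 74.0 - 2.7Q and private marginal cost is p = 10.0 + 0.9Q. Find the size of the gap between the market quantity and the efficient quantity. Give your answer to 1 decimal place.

Market equilibrium (private): 10.0 + 0.9Q = 74.0 - 2.7Q → Q_m = 17.7778.
Social marginal cost = private MC − MEB = 3.6 + 0.9Q.
Set SMC = demand: 3.6 + 0.9Q = 74.0 - 2.7Q → Q* = 19.5556.
Gap = |17.7778 − 19.5556| = 1.7778.

1.8 units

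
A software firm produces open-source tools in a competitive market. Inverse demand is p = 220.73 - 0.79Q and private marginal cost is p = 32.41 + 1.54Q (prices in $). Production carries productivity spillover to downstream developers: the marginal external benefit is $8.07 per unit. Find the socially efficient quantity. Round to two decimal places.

Social marginal cost = private MC − MEB = 24.34 + 1.54Q.
Set SMC = demand: 24.34 + 1.54Q = 220.73 - 0.79Q → Q* = 84.2876.

Q* = 84.29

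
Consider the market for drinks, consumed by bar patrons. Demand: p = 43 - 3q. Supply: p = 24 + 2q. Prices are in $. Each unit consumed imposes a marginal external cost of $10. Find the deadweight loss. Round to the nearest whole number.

DWL = $10

Market equilibrium (private): 24 + 2q = 43 - 3q → q_m = 3.8000.
Social marginal benefit = demand − MEC = 33 - 3q.
Set SMB = MC: 33 - 3q = 24 + 2q → q* = 1.8000.
Height of the DWL triangle at q_m is MC(q_m) − SMB(q_m) = MEC(q_m) = 10.0000.
DWL = ½ × 2.0000 × 10.0000 = 10.0000.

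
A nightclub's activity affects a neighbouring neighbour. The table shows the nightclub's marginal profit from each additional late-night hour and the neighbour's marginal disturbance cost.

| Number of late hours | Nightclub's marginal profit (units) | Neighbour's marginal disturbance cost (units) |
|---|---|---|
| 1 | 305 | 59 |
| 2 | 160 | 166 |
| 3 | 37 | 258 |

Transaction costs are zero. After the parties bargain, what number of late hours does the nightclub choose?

Bargaining reaches the level where marginal profit last exceeds marginal disturbance cost.
That holds through level 1 (305 ≥ 59) but not at 2 (160 < 166).

1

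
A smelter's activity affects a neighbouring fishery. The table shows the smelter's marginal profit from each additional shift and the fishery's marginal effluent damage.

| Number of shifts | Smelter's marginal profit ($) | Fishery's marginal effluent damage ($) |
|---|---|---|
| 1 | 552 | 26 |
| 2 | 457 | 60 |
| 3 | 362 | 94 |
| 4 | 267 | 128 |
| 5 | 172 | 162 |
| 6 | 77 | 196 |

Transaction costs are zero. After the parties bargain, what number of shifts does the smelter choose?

5

Bargaining reaches the level where marginal profit last exceeds marginal effluent damage.
That holds through level 5 (172 ≥ 162) but not at 6 (77 < 196).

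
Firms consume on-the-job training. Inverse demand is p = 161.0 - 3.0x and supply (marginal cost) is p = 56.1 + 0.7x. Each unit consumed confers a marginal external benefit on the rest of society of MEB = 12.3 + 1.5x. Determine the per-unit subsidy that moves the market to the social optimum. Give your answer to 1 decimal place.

subsidy = 92.2 per unit

Social marginal benefit = demand + MEB = 173.3 - 1.5x.
Set SMB = MC: 173.3 - 1.5x = 56.1 + 0.7x → x* = 53.2727.
The Pigouvian subsidy equals MEB at x*: 12.3 + 1.5×53.2727 = 92.2091.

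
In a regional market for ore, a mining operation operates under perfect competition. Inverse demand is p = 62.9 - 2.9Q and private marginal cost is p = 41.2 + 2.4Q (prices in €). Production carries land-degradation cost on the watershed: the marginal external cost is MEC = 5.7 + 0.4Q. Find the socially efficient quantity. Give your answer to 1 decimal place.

Q* = 2.8

Social marginal cost = private MC + MEC = 46.9 + 2.8Q.
Set SMC = demand: 46.9 + 2.8Q = 62.9 - 2.9Q → Q* = 2.8070.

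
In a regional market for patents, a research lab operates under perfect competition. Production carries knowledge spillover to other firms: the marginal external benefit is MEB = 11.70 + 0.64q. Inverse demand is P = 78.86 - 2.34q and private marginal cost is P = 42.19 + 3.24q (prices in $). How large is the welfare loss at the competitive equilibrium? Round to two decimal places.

DWL = $25.61

Market equilibrium (private): 42.19 + 3.24q = 78.86 - 2.34q → q_m = 6.5717.
Social marginal cost = private MC − MEB = 30.49 + 2.60q.
Set SMC = demand: 30.49 + 2.60q = 78.86 - 2.34q → q* = 9.7915.
The loss is the area between SMC and demand from q* to q_m; with linear curves that's a triangle of height MEB(q_m).
DWL = ½ × 3.2198 × 15.9059 = 25.6069.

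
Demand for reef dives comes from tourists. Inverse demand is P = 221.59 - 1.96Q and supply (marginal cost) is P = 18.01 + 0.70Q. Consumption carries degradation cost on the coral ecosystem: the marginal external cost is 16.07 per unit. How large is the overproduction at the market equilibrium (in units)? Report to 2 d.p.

6.04 units

Market equilibrium (private): 18.01 + 0.70Q = 221.59 - 1.96Q → Q_m = 76.5338.
Social marginal benefit = demand − MEC = 205.52 - 1.96Q.
Set SMB = MC: 205.52 - 1.96Q = 18.01 + 0.70Q → Q* = 70.4925.
Gap = |76.5338 − 70.4925| = 6.0413.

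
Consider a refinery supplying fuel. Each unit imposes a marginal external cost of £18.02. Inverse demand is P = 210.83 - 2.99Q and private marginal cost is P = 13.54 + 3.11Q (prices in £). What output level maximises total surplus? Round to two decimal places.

Q* = 29.39

Social marginal cost = private MC + MEC = 31.56 + 3.11Q.
Set SMC = demand: 31.56 + 3.11Q = 210.83 - 2.99Q → Q* = 29.3885.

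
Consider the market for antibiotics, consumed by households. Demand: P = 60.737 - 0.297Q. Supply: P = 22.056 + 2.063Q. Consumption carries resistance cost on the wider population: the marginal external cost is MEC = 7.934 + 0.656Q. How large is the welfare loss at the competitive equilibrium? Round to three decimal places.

DWL = 57.886

Market equilibrium (private): 22.056 + 2.063Q = 60.737 - 0.297Q → Q_m = 16.3903.
Social marginal benefit = demand − MEC = 52.803 - 0.953Q.
Set SMB = MC: 52.803 - 0.953Q = 22.056 + 2.063Q → Q* = 10.1946.
Height of the DWL triangle at Q_m is MC(Q_m) − SMB(Q_m) = MEC(Q_m) = 18.6860.
DWL = ½ × 6.1957 × 18.6860 = 57.8864.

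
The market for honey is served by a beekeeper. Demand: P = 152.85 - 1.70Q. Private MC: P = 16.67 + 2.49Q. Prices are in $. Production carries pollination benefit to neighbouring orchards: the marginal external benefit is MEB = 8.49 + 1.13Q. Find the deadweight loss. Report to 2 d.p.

Market equilibrium (private): 16.67 + 2.49Q = 152.85 - 1.70Q → Q_m = 32.5012.
Social marginal cost = private MC − MEB = 8.18 + 1.36Q.
Set SMC = demand: 8.18 + 1.36Q = 152.85 - 1.70Q → Q* = 47.2778.
Height of the DWL triangle at Q_m is demand(Q_m) − SMC(Q_m) = MEB(Q_m) = 45.2163.
DWL = ½ × 14.7766 × 45.2163 = 334.0716.

DWL = $334.07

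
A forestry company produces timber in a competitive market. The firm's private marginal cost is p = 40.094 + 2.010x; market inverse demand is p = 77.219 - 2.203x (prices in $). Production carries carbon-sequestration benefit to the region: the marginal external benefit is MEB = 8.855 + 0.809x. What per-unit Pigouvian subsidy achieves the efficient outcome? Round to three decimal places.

Social marginal cost = private MC − MEB = 31.239 + 1.201x.
Set SMC = demand: 31.239 + 1.201x = 77.219 - 2.203x → x* = 13.5076.
The Pigouvian subsidy equals MEB at x*: 8.855 + 0.809×13.5076 = 19.7826.

subsidy = $19.783 per unit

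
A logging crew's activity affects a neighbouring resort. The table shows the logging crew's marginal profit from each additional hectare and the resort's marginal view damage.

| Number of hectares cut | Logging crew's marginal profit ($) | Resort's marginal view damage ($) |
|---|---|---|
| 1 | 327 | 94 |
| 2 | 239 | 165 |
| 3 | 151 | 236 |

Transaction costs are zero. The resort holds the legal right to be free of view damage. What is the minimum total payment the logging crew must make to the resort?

$259

Efficient level: marginal profit ≥ marginal view damage through level 2, so k* = 2.
With the resort holding the right, the logging crew must at least compensate total damage at k*: 94 + 165 = 259.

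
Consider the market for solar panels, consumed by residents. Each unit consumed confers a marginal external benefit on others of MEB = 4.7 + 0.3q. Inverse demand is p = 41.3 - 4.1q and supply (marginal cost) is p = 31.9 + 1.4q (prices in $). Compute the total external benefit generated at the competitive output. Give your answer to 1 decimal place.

$8.5

Market equilibrium (private): 31.9 + 1.4q = 41.3 - 4.1q → q_m = 1.7091.
Total external benefit = ∫₀^{q_m} (4.7 + 0.3q) dq = 4.7×1.7091 + ½×0.3×1.7091² = 8.4709.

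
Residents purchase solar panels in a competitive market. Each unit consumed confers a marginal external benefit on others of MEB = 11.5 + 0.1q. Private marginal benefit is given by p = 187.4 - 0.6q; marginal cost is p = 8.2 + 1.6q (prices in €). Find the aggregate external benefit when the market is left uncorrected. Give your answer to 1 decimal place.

Market equilibrium (private): 8.2 + 1.6q = 187.4 - 0.6q → q_m = 81.4545.
Total external benefit = ∫₀^{q_m} (11.5 + 0.1q) dq = 11.5×81.4545 + ½×0.1×81.4545² = 1268.4685.

€1268.5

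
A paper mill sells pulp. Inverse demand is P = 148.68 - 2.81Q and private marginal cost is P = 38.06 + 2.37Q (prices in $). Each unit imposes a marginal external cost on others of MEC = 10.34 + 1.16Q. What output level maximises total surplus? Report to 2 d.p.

Social marginal cost = private MC + MEC = 48.40 + 3.53Q.
Set SMC = demand: 48.40 + 3.53Q = 148.68 - 2.81Q → Q* = 15.8170.

Q* = 15.82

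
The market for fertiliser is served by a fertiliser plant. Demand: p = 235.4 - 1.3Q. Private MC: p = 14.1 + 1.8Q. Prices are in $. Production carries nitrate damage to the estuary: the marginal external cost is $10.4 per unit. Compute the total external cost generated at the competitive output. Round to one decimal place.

Market equilibrium (private): 14.1 + 1.8Q = 235.4 - 1.3Q → Q_m = 71.3871.
Total external cost = MEC × Q_m = 10.4 × 71.3871 = 742.4258.

$742.4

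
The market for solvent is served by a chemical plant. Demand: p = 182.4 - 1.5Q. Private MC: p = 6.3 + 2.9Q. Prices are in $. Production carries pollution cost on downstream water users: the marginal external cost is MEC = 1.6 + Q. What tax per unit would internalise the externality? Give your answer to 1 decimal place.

Social marginal cost = private MC + MEC = 7.9 + 3.9Q.
Set SMC = demand: 7.9 + 3.9Q = 182.4 - 1.5Q → Q* = 32.3148.
The Pigouvian tax equals MEC at Q*: 1.6 + 1.0×32.3148 = 33.9148.

tax = $33.9 per unit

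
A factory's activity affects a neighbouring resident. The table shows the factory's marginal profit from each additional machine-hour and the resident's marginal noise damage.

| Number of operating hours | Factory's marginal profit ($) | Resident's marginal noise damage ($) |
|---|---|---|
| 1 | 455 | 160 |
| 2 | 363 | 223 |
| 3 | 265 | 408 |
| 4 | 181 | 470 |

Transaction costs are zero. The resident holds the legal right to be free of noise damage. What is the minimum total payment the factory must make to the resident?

Efficient level: marginal profit ≥ marginal noise damage through level 2, so k* = 2.
With the resident holding the right, the factory must at least compensate total damage at k*: 160 + 223 = 383.

$383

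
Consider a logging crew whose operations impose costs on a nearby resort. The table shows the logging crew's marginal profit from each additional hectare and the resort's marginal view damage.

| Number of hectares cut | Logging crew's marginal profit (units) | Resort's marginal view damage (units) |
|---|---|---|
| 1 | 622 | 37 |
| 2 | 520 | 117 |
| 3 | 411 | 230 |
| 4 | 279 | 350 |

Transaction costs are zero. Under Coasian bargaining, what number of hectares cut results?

3

Bargaining reaches the level where marginal profit last exceeds marginal view damage.
That holds through level 3 (411 ≥ 230) but not at 4 (279 < 350).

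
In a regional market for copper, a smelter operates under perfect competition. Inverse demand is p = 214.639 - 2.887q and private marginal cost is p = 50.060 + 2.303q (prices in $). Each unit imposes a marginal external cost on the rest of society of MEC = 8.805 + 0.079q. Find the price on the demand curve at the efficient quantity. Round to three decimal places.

Social marginal cost = private MC + MEC = 58.865 + 2.382q.
Set SMC = demand: 58.865 + 2.382q = 214.639 - 2.887q → q* = 29.5642.
Consumer price on the demand curve at q*: 214.639 − 2.887×29.5642 = 129.2872.

P = $129.287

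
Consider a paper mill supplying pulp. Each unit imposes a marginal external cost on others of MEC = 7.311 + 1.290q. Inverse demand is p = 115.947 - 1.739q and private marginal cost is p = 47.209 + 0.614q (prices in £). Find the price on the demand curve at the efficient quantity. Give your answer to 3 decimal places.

Social marginal cost = private MC + MEC = 54.520 + 1.904q.
Set SMC = demand: 54.520 + 1.904q = 115.947 - 1.739q → q* = 16.8617.
Consumer price on the demand curve at q*: 115.947 − 1.739×16.8617 = 86.6245.

P = £86.625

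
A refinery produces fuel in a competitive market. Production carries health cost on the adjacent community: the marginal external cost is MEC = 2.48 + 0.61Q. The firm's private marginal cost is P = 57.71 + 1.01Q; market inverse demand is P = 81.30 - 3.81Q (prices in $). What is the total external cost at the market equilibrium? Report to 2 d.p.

Market equilibrium (private): 57.71 + 1.01Q = 81.30 - 3.81Q → Q_m = 4.8942.
Total external cost = ∫₀^{Q_m} (2.48 + 0.61Q) dQ = 2.48×4.8942 + ½×0.61×4.8942² = 19.4433.

$19.44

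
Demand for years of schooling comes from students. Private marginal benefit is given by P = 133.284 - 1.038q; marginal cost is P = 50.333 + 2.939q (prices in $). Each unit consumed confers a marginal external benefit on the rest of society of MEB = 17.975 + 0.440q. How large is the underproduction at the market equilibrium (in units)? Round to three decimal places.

7.677 units

Market equilibrium (private): 50.333 + 2.939q = 133.284 - 1.038q → q_m = 20.8577.
Social marginal benefit = demand + MEB = 151.259 - 0.598q.
Set SMB = MC: 151.259 - 0.598q = 50.333 + 2.939q → q* = 28.5344.
Gap = |20.8577 − 28.5344| = 7.6767.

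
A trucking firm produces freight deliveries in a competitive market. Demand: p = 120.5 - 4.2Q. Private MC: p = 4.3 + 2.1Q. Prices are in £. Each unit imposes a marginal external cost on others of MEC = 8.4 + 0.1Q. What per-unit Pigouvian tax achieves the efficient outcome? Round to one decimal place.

tax = £10.1 per unit

Social marginal cost = private MC + MEC = 12.7 + 2.2Q.
Set SMC = demand: 12.7 + 2.2Q = 120.5 - 4.2Q → Q* = 16.8438.
The Pigouvian tax equals MEC at Q*: 8.4 + 0.1×16.8438 = 10.0844.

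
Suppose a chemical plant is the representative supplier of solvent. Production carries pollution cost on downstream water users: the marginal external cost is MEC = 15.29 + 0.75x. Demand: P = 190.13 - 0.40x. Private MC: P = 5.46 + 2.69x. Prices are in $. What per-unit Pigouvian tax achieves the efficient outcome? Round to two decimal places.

Social marginal cost = private MC + MEC = 20.75 + 3.44x.
Set SMC = demand: 20.75 + 3.44x = 190.13 - 0.40x → x* = 44.1094.
The Pigouvian tax equals MEC at x*: 15.29 + 0.75×44.1094 = 48.3721.

tax = $48.37 per unit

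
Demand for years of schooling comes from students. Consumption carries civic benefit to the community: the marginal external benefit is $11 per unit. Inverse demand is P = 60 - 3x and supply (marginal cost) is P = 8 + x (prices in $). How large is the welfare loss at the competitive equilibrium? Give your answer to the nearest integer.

Market equilibrium (private): 8 + x = 60 - 3x → x_m = 13.0000.
Social marginal benefit = demand + MEB = 71 - 3x.
Set SMB = MC: 71 - 3x = 8 + x → x* = 15.7500.
The loss is the area between SMB and MC from x* to x_m; with linear curves that's a triangle of height MEB(x_m).
DWL = ½ × 2.7500 × 11.0000 = 15.1250.

DWL = $15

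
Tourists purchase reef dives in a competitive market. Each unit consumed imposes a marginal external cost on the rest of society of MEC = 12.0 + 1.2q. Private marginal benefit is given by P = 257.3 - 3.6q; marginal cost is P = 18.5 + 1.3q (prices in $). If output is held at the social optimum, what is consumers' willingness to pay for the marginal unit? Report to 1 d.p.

Social marginal benefit = demand − MEC = 245.3 - 4.8q.
Set SMB = MC: 245.3 - 4.8q = 18.5 + 1.3q → q* = 37.1803.
Consumer price on the demand curve at q*: 257.3 − 3.6×37.1803 = 123.4509.

P = $123.5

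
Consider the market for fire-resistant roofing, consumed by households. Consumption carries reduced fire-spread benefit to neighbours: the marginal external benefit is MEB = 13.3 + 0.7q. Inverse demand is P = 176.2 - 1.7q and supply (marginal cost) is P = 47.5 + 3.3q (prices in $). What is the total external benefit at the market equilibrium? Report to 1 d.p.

$574.2

Market equilibrium (private): 47.5 + 3.3q = 176.2 - 1.7q → q_m = 25.7400.
Total external benefit = ∫₀^{q_m} (13.3 + 0.7q) dq = 13.3×25.7400 + ½×0.7×25.7400² = 574.2337.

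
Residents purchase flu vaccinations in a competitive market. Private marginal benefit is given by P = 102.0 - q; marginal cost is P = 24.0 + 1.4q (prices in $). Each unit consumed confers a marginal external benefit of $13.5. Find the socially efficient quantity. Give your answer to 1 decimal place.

q* = 38.1

Social marginal benefit = demand + MEB = 115.5 - q.
Set SMB = MC: 115.5 - q = 24.0 + 1.4q → q* = 38.1250.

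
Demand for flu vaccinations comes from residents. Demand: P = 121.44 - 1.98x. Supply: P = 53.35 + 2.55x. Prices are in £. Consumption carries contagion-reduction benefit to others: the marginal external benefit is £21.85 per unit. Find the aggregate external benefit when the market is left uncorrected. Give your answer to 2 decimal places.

£328.43

Market equilibrium (private): 53.35 + 2.55x = 121.44 - 1.98x → x_m = 15.0309.
Total external benefit = MEB × x_m = 21.85 × 15.0309 = 328.4252.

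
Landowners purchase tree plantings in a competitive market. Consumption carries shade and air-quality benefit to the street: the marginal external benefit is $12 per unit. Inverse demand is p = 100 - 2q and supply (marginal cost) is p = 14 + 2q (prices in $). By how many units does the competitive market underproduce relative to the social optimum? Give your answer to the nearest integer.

Market equilibrium (private): 14 + 2q = 100 - 2q → q_m = 21.5000.
Social marginal benefit = demand + MEB = 112 - 2q.
Set SMB = MC: 112 - 2q = 14 + 2q → q* = 24.5000.
Gap = |21.5000 − 24.5000| = 3.0000.

3 units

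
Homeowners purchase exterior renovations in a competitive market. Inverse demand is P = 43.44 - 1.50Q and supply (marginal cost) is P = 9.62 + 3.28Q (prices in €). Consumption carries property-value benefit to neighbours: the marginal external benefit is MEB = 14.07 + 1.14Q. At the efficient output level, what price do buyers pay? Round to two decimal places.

P = €23.71

Social marginal benefit = demand + MEB = 57.51 - 0.36Q.
Set SMB = MC: 57.51 - 0.36Q = 9.62 + 3.28Q → Q* = 13.1566.
Consumer price on the demand curve at Q*: 43.44 − 1.50×13.1566 = 23.7051.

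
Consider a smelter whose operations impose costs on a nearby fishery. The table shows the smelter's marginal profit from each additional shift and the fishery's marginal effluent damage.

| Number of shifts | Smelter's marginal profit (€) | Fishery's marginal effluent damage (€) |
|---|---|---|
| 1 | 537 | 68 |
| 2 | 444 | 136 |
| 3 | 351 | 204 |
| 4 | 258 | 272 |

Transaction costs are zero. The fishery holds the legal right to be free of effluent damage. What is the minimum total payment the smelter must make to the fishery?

Efficient level: marginal profit ≥ marginal effluent damage through level 3, so k* = 3.
With the fishery holding the right, the smelter must at least compensate total damage at k*: 68 + 136 + 204 = 408.

€408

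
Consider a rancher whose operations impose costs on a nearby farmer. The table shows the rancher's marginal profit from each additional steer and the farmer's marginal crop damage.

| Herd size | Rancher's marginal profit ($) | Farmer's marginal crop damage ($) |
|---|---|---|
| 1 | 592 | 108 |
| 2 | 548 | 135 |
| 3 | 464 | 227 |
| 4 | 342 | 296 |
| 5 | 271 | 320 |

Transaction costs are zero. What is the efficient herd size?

Bargaining reaches the level where marginal profit last exceeds marginal crop damage.
That holds through level 4 (342 ≥ 296) but not at 5 (271 < 320).

4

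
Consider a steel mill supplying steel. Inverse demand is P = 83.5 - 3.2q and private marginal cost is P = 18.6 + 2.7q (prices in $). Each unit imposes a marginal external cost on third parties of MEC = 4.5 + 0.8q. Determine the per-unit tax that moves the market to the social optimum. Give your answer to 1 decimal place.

Social marginal cost = private MC + MEC = 23.1 + 3.5q.
Set SMC = demand: 23.1 + 3.5q = 83.5 - 3.2q → q* = 9.0149.
The Pigouvian tax equals MEC at q*: 4.5 + 0.8×9.0149 = 11.7119.

tax = $11.7 per unit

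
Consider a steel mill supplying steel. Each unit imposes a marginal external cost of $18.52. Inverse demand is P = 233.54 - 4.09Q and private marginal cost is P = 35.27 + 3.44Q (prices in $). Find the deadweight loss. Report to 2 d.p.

Market equilibrium (private): 35.27 + 3.44Q = 233.54 - 4.09Q → Q_m = 26.3307.
Social marginal cost = private MC + MEC = 53.79 + 3.44Q.
Set SMC = demand: 53.79 + 3.44Q = 233.54 - 4.09Q → Q* = 23.8712.
Between Q* and Q_m the wedge SMC − demand runs linearly from 0 to MEC(Q_m), so the loss is a triangle.
DWL = ½ × 2.4595 × 18.5200 = 22.7750.

DWL = $22.77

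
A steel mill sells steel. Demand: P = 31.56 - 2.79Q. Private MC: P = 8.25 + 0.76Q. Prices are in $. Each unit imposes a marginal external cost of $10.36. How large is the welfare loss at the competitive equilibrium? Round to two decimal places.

DWL = $15.12

Market equilibrium (private): 8.25 + 0.76Q = 31.56 - 2.79Q → Q_m = 6.5662.
Social marginal cost = private MC + MEC = 18.61 + 0.76Q.
Set SMC = demand: 18.61 + 0.76Q = 31.56 - 2.79Q → Q* = 3.6479.
The loss is the area between SMC and demand from Q* to Q_m; with linear curves that's a triangle of height MEC(Q_m).
DWL = ½ × 2.9183 × 10.3600 = 15.1168.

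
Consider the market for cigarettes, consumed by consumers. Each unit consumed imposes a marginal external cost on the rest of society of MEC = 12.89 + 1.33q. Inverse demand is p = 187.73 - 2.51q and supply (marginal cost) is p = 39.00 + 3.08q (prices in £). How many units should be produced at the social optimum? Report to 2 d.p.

q* = 19.63

Social marginal benefit = demand − MEC = 174.84 - 3.84q.
Set SMB = MC: 174.84 - 3.84q = 39.00 + 3.08q → q* = 19.6301.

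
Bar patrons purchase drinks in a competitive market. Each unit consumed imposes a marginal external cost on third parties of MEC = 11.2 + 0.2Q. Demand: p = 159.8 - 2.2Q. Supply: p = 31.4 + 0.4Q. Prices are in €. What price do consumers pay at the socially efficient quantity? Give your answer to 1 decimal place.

Social marginal benefit = demand − MEC = 148.6 - 2.4Q.
Set SMB = MC: 148.6 - 2.4Q = 31.4 + 0.4Q → Q* = 41.8571.
Consumer price on the demand curve at Q*: 159.8 − 2.2×41.8571 = 67.7144.

P = €67.7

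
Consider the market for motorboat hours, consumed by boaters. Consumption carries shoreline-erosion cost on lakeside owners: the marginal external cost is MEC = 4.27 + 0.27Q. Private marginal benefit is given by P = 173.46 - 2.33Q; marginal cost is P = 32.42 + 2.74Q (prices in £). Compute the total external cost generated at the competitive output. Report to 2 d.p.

£223.26

Market equilibrium (private): 32.42 + 2.74Q = 173.46 - 2.33Q → Q_m = 27.8185.
Total external cost = ∫₀^{Q_m} (4.27 + 0.27Q) dQ = 4.27×27.8185 + ½×0.27×27.8185² = 223.2573.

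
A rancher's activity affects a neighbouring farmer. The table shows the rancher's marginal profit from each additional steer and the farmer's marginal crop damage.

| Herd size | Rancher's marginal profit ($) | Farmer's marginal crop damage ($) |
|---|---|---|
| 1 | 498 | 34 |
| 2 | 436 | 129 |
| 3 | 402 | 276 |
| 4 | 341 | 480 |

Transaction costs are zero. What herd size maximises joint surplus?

Bargaining reaches the level where marginal profit last exceeds marginal crop damage.
That holds through level 3 (402 ≥ 276) but not at 4 (341 < 480).

3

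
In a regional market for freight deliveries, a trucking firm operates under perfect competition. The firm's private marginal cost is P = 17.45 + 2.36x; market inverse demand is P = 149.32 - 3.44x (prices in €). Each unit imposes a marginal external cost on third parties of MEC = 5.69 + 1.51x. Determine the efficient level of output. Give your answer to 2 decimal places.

Social marginal cost = private MC + MEC = 23.14 + 3.87x.
Set SMC = demand: 23.14 + 3.87x = 149.32 - 3.44x → x* = 17.2613.

x* = 17.26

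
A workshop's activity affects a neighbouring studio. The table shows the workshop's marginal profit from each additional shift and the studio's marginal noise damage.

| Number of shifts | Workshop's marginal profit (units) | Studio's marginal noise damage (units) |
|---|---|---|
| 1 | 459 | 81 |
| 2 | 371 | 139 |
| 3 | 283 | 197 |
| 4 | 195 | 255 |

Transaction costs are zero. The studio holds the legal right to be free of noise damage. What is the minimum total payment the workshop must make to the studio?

Efficient level: marginal profit ≥ marginal noise damage through level 3, so k* = 3.
With the studio holding the right, the workshop must at least compensate total damage at k*: 81 + 139 + 197 = 417.

417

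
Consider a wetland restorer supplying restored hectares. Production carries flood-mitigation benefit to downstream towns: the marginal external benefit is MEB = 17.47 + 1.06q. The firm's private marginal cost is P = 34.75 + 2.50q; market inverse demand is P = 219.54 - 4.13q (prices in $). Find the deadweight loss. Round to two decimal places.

Market equilibrium (private): 34.75 + 2.50q = 219.54 - 4.13q → q_m = 27.8718.
Social marginal cost = private MC − MEB = 17.28 + 1.44q.
Set SMC = demand: 17.28 + 1.44q = 219.54 - 4.13q → q* = 36.3124.
The loss is the area between SMC and demand from q* to q_m; with linear curves that's a triangle of height MEB(q_m).
DWL = ½ × 8.4406 × 47.0141 = 198.4136.

DWL = $198.41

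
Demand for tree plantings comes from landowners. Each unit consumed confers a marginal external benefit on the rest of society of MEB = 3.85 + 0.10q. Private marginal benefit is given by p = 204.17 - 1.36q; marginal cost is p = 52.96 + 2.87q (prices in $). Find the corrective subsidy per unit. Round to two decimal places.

subsidy = $7.60 per unit

Social marginal benefit = demand + MEB = 208.02 - 1.26q.
Set SMB = MC: 208.02 - 1.26q = 52.96 + 2.87q → q* = 37.5448.
The Pigouvian subsidy equals MEB at q*: 3.85 + 0.10×37.5448 = 7.6045.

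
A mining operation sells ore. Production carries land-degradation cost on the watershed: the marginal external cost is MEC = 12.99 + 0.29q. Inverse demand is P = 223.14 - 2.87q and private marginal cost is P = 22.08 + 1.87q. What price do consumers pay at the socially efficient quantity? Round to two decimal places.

Social marginal cost = private MC + MEC = 35.07 + 2.16q.
Set SMC = demand: 35.07 + 2.16q = 223.14 - 2.87q → q* = 37.3897.
Consumer price on the demand curve at q*: 223.14 − 2.87×37.3897 = 115.8316.

P = 115.83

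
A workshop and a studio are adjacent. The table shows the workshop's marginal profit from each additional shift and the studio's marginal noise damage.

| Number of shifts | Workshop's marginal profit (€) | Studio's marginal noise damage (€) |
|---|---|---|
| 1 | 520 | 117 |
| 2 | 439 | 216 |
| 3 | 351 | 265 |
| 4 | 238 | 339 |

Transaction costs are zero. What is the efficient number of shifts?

3

Bargaining reaches the level where marginal profit last exceeds marginal noise damage.
That holds through level 3 (351 ≥ 265) but not at 4 (238 < 339).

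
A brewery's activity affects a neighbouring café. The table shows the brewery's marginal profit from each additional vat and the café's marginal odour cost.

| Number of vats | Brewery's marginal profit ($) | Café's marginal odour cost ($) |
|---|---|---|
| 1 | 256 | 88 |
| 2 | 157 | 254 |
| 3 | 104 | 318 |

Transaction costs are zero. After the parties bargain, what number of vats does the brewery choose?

1

Bargaining reaches the level where marginal profit last exceeds marginal odour cost.
That holds through level 1 (256 ≥ 88) but not at 2 (157 < 254).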